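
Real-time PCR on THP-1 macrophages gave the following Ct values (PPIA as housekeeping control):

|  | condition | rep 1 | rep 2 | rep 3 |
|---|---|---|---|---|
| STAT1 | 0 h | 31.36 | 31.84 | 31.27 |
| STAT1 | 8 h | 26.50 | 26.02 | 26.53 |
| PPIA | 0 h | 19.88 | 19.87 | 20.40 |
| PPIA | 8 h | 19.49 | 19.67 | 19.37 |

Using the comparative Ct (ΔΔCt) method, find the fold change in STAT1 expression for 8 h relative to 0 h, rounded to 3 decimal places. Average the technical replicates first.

Mean Ct: STAT1 0 h 31.490; STAT1 8 h 26.350; PPIA 0 h 20.050; PPIA 8 h 19.510
ΔCt(0 h) = 31.490 − 20.050 = 11.440
ΔCt(8 h) = 26.350 − 19.510 = 6.840
ΔΔCt = 6.840 − 11.440 = -4.600
Fold change = 2^(−(-4.600)) = 2^4.600 = 24.2515

24.251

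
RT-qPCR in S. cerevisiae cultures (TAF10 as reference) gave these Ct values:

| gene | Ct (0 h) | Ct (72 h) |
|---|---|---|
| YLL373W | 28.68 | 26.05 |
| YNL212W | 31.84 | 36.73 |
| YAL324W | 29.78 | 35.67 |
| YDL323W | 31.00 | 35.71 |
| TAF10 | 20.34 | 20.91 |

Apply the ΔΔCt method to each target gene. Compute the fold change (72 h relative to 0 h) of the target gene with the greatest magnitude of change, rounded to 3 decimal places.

0.025

YLL373W: ΔΔCt = (26.05−20.91) − (28.68−20.34) = 5.14 − 8.34 = -3.20; fold change = 2^3.20 = 9.190
YNL212W: ΔΔCt = (36.73−20.91) − (31.84−20.34) = 15.82 − 11.50 = 4.32; fold change = 2^-4.32 = 0.050
YAL324W: ΔΔCt = (35.67−20.91) − (29.78−20.34) = 14.76 − 9.44 = 5.32; fold change = 2^-5.32 = 0.025
YDL323W: ΔΔCt = (35.71−20.91) − (31.00−20.34) = 14.80 − 10.66 = 4.14; fold change = 2^-4.14 = 0.057
YAL324W has the largest |ΔΔCt| = 5.32.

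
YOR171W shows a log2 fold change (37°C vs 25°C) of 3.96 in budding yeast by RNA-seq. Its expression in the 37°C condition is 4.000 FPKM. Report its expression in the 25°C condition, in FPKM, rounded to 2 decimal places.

0.26

Fold change = 2^(3.96) = 15.5625
25°C expression = 4.000 / 15.5625 = 0.26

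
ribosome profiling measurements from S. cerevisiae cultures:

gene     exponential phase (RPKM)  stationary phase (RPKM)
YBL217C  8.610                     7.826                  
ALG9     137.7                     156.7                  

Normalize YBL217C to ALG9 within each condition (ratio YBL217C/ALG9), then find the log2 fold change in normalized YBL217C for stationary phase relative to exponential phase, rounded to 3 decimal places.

-0.324

YBL217C/ALG9 (exponential phase) = 8.610 / 137.7 = 0.062527
YBL217C/ALG9 (stationary phase) = 7.826 / 156.7 = 0.049943
Fold change = 0.049943 / 0.062527 = 0.7987
log2(0.7987) = -0.3242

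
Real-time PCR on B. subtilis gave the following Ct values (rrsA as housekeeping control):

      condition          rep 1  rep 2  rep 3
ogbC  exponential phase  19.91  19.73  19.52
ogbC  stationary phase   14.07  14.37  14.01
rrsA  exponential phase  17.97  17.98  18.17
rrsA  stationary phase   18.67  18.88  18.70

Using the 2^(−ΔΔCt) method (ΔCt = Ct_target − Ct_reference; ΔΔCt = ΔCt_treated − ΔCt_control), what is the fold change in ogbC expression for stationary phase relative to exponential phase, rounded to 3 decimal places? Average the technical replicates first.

Mean Ct: ogbC exponential phase 19.720; ogbC stationary phase 14.150; rrsA exponential phase 18.040; rrsA stationary phase 18.750
ΔCt(exponential phase) = 19.720 − 18.040 = 1.680
ΔCt(stationary phase) = 14.150 − 18.750 = -4.600
ΔΔCt = -4.600 − 1.680 = -6.280
Fold change = 2^(−(-6.280)) = 2^6.280 = 77.7085

77.708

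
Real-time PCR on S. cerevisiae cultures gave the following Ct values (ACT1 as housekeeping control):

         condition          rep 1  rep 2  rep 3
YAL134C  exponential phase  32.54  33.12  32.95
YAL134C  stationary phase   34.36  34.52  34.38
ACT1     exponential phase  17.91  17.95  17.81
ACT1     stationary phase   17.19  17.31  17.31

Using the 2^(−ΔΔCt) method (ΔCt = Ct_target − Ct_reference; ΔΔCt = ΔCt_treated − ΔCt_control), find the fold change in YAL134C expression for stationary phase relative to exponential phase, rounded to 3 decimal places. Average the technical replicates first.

0.222

Mean Ct: YAL134C exponential phase 32.870; YAL134C stationary phase 34.420; ACT1 exponential phase 17.890; ACT1 stationary phase 17.270
ΔCt(exponential phase) = 32.870 − 17.890 = 14.980
ΔCt(stationary phase) = 34.420 − 17.270 = 17.150
ΔΔCt = 17.150 − 14.980 = 2.170
Fold change = 2^(−2.170) = 0.2222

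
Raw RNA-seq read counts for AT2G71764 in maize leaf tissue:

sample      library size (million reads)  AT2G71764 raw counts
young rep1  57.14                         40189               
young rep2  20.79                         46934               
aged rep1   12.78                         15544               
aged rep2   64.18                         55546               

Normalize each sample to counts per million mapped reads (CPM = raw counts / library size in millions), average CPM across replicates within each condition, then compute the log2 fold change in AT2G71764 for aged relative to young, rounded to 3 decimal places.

CPM(young rep1) = 40189 / 57.14 = 703.3427
CPM(young rep2) = 46934 / 20.79 = 2257.5277
CPM(aged rep1) = 15544 / 12.78 = 1216.2754
CPM(aged rep2) = 55546 / 64.18 = 865.4721
mean CPM(young) = 1480.4352; mean CPM(aged) = 1040.8738
Fold change = 1040.8738 / 1480.4352 = 0.70309
log2(0.70309) = -0.5082

-0.508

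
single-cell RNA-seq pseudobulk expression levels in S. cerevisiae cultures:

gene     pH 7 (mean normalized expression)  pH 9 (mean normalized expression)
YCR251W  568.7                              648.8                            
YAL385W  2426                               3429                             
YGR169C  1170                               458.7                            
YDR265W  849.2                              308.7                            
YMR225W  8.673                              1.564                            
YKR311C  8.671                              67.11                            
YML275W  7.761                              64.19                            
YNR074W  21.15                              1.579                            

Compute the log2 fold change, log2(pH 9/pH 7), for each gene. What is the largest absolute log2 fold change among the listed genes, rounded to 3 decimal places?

3.744

log2(648.8/568.7) = 0.190  (YCR251W)
log2(3429/2426) = 0.499  (YAL385W)
log2(458.7/1170) = -1.351  (YGR169C)
log2(308.7/849.2) = -1.460  (YDR265W)
log2(1.564/8.673) = -2.471  (YMR225W)
log2(67.11/8.671) = 2.952  (YKR311C)
log2(64.19/7.761) = 3.048  (YML275W)
log2(1.579/21.15) = -3.744  (YNR074W)
The largest magnitude belongs to YNR074W.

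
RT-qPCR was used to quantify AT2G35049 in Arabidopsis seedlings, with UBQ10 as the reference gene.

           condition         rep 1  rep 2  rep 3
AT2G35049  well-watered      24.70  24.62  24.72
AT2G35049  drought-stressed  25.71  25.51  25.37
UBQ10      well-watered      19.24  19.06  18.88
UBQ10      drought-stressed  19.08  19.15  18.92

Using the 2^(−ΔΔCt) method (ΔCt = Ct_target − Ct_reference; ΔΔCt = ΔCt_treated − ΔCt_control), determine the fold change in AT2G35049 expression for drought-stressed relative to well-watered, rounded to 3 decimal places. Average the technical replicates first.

0.551

Mean Ct: AT2G35049 well-watered 24.680; AT2G35049 drought-stressed 25.530; UBQ10 well-watered 19.060; UBQ10 drought-stressed 19.050
ΔCt(well-watered) = 24.680 − 19.060 = 5.620
ΔCt(drought-stressed) = 25.530 − 19.050 = 6.480
ΔΔCt = 6.480 − 5.620 = 0.860
Fold change = 2^(−0.860) = 0.5510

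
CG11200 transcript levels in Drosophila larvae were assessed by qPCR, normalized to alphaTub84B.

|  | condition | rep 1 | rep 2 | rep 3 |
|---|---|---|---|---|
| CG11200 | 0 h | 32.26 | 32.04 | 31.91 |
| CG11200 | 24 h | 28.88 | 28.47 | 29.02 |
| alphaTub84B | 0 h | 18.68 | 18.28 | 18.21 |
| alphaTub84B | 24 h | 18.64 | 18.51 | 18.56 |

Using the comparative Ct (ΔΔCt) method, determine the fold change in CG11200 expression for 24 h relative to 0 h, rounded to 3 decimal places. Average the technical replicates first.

11.004

Mean Ct: CG11200 0 h 32.070; CG11200 24 h 28.790; alphaTub84B 0 h 18.390; alphaTub84B 24 h 18.570
ΔCt(0 h) = 32.070 − 18.390 = 13.680
ΔCt(24 h) = 28.790 − 18.570 = 10.220
ΔΔCt = 10.220 − 13.680 = -3.460
Fold change = 2^(−(-3.460)) = 2^3.460 = 11.0043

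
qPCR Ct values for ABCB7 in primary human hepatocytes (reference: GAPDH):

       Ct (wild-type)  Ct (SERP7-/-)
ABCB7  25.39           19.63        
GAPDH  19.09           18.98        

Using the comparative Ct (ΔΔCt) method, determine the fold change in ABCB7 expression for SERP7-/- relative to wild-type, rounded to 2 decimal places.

ΔCt(wild-type) = 25.390 − 19.090 = 6.300
ΔCt(SERP7-/-) = 19.630 − 18.980 = 0.650
ΔΔCt = 0.650 − 6.300 = -5.650
Fold change = 2^(−(-5.650)) = 2^5.650 = 50.213

50.21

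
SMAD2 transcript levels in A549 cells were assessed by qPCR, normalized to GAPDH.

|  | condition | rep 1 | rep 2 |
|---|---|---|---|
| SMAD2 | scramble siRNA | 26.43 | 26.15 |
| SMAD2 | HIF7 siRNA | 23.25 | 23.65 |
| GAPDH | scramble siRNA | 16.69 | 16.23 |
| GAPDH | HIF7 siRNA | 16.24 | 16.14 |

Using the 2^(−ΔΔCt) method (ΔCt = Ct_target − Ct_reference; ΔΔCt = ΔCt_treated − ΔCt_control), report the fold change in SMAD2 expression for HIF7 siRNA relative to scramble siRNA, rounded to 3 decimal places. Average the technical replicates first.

Mean Ct: SMAD2 scramble siRNA 26.290; SMAD2 HIF7 siRNA 23.450; GAPDH scramble siRNA 16.460; GAPDH HIF7 siRNA 16.190
ΔCt(scramble siRNA) = 26.290 − 16.460 = 9.830
ΔCt(HIF7 siRNA) = 23.450 − 16.190 = 7.260
ΔΔCt = 7.260 − 9.830 = -2.570
Fold change = 2^(−(-2.570)) = 2^2.570 = 5.9381

5.938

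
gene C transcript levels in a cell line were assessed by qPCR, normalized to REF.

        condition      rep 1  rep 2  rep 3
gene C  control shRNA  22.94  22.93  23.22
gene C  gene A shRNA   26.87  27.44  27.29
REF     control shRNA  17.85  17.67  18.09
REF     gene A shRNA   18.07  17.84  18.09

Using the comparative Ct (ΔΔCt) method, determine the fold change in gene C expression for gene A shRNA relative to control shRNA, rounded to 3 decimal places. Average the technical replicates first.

0.061

Mean Ct: gene C control shRNA 23.030; gene C gene A shRNA 27.200; REF control shRNA 17.870; REF gene A shRNA 18.000
ΔCt(control shRNA) = 23.030 − 17.870 = 5.160
ΔCt(gene A shRNA) = 27.200 − 18.000 = 9.200
ΔΔCt = 9.200 − 5.160 = 4.040
Fold change = 2^(−4.040) = 0.0608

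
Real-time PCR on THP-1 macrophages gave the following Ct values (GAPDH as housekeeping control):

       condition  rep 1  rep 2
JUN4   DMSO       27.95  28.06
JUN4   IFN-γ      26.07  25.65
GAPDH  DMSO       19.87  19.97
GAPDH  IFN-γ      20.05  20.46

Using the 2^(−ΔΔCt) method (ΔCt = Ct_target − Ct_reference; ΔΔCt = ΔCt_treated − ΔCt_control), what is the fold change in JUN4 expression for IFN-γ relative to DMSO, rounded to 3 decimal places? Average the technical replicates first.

5.579

Mean Ct: JUN4 DMSO 28.005; JUN4 IFN-γ 25.860; GAPDH DMSO 19.920; GAPDH IFN-γ 20.255
ΔCt(DMSO) = 28.005 − 19.920 = 8.085
ΔCt(IFN-γ) = 25.860 − 20.255 = 5.605
ΔΔCt = 5.605 − 8.085 = -2.480
Fold change = 2^(−(-2.480)) = 2^2.480 = 5.5790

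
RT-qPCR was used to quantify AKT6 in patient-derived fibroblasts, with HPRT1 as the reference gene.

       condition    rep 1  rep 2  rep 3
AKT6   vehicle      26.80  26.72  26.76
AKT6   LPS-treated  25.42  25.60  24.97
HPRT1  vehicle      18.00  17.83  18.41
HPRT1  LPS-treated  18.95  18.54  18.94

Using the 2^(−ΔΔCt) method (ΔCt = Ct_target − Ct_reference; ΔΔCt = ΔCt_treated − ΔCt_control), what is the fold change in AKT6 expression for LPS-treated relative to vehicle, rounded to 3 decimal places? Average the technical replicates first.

4.469

Mean Ct: AKT6 vehicle 26.760; AKT6 LPS-treated 25.330; HPRT1 vehicle 18.080; HPRT1 LPS-treated 18.810
ΔCt(vehicle) = 26.760 − 18.080 = 8.680
ΔCt(LPS-treated) = 25.330 − 18.810 = 6.520
ΔΔCt = 6.520 − 8.680 = -2.160
Fold change = 2^(−(-2.160)) = 2^2.160 = 4.4691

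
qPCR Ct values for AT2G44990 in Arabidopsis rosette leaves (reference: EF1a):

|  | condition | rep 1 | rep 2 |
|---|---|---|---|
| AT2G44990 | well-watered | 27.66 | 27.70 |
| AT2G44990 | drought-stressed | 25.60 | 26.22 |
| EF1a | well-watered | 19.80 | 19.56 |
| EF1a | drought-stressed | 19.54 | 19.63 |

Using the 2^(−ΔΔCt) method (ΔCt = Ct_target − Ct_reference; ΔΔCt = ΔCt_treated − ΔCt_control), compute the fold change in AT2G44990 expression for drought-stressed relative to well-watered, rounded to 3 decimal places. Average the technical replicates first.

3.193

Mean Ct: AT2G44990 well-watered 27.680; AT2G44990 drought-stressed 25.910; EF1a well-watered 19.680; EF1a drought-stressed 19.585
ΔCt(well-watered) = 27.680 − 19.680 = 8.000
ΔCt(drought-stressed) = 25.910 − 19.585 = 6.325
ΔΔCt = 6.325 − 8.000 = -1.675
Fold change = 2^(−(-1.675)) = 2^1.675 = 3.1932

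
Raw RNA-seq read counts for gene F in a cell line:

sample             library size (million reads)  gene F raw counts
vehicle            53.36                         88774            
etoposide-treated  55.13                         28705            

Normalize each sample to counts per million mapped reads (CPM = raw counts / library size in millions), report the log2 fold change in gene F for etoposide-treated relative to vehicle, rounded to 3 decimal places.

-1.676

CPM(vehicle) = 88774 / 53.36 = 1663.6807
CPM(etoposide-treated) = 28705 / 55.13 = 520.6784
Fold change = 520.6784 / 1663.6807 = 0.31297
log2(0.31297) = -1.6759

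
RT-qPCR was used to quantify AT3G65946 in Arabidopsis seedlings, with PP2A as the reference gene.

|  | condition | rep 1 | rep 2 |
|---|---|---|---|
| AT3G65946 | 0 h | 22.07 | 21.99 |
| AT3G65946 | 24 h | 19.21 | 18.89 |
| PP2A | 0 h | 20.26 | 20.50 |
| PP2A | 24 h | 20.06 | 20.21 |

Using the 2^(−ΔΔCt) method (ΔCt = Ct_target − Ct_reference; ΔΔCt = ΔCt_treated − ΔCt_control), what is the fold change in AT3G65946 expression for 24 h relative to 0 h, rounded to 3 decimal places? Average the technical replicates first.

6.658

Mean Ct: AT3G65946 0 h 22.030; AT3G65946 24 h 19.050; PP2A 0 h 20.380; PP2A 24 h 20.135
ΔCt(0 h) = 22.030 − 20.380 = 1.650
ΔCt(24 h) = 19.050 − 20.135 = -1.085
ΔΔCt = -1.085 − 1.650 = -2.735
Fold change = 2^(−(-2.735)) = 2^2.735 = 6.6576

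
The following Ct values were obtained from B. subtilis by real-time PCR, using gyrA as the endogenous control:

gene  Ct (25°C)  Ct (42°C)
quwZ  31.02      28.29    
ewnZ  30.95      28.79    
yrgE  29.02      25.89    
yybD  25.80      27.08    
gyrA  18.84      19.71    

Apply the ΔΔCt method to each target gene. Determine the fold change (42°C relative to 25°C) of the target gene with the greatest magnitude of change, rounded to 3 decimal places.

16.000

quwZ: ΔΔCt = (28.29−19.71) − (31.02−18.84) = 8.58 − 12.18 = -3.60; fold change = 2^3.60 = 12.126
ewnZ: ΔΔCt = (28.79−19.71) − (30.95−18.84) = 9.08 − 12.11 = -3.03; fold change = 2^3.03 = 8.168
yrgE: ΔΔCt = (25.89−19.71) − (29.02−18.84) = 6.18 − 10.18 = -4.00; fold change = 2^4.00 = 16.000
yybD: ΔΔCt = (27.08−19.71) − (25.80−18.84) = 7.37 − 6.96 = 0.41; fold change = 2^-0.41 = 0.753
yrgE has the largest |ΔΔCt| = 4.00.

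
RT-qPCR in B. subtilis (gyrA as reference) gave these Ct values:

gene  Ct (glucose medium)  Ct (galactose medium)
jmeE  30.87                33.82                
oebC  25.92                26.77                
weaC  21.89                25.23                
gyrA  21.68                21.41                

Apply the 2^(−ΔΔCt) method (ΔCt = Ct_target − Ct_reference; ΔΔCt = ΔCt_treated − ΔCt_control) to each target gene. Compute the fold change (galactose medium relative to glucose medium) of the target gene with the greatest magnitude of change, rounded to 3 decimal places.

jmeE: ΔΔCt = (33.82−21.41) − (30.87−21.68) = 12.41 − 9.19 = 3.22; fold change = 2^-3.22 = 0.107
oebC: ΔΔCt = (26.77−21.41) − (25.92−21.68) = 5.36 − 4.24 = 1.12; fold change = 2^-1.12 = 0.460
weaC: ΔΔCt = (25.23−21.41) − (21.89−21.68) = 3.82 − 0.21 = 3.61; fold change = 2^-3.61 = 0.082
weaC has the largest |ΔΔCt| = 3.61.

0.082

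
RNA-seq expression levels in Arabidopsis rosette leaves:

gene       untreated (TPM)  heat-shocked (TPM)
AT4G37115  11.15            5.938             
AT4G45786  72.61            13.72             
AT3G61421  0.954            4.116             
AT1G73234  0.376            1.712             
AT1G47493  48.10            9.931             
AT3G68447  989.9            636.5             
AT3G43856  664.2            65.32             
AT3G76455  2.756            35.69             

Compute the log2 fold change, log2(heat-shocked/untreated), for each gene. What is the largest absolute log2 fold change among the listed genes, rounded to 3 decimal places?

3.695

log2(5.938/11.15) = -0.909  (AT4G37115)
log2(13.72/72.61) = -2.404  (AT4G45786)
log2(4.116/0.954) = 2.109  (AT3G61421)
log2(1.712/0.376) = 2.187  (AT1G73234)
log2(9.931/48.10) = -2.276  (AT1G47493)
log2(636.5/989.9) = -0.637  (AT3G68447)
log2(65.32/664.2) = -3.346  (AT3G43856)
log2(35.69/2.756) = 3.695  (AT3G76455)
The largest magnitude belongs to AT3G76455.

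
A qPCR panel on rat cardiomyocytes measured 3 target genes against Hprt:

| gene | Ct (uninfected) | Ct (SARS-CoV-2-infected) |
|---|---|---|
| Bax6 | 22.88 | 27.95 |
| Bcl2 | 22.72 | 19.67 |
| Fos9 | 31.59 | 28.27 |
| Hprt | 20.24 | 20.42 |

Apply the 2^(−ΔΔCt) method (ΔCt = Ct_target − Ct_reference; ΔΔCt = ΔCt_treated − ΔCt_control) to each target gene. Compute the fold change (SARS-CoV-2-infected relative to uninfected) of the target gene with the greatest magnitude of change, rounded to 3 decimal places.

0.034

Bax6: ΔΔCt = (27.95−20.42) − (22.88−20.24) = 7.53 − 2.64 = 4.89; fold change = 2^-4.89 = 0.034
Bcl2: ΔΔCt = (19.67−20.42) − (22.72−20.24) = -0.75 − 2.48 = -3.23; fold change = 2^3.23 = 9.383
Fos9: ΔΔCt = (28.27−20.42) − (31.59−20.24) = 7.85 − 11.35 = -3.50; fold change = 2^3.50 = 11.314
Bax6 has the largest |ΔΔCt| = 4.89.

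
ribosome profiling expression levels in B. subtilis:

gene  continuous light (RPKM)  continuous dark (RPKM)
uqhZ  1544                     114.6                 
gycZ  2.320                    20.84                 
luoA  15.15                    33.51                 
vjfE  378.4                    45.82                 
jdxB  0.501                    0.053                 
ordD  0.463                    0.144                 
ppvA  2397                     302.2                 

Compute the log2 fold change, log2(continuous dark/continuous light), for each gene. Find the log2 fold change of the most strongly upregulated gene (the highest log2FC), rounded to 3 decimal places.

3.167

log2(114.6/1544) = -3.752  (uqhZ)
log2(20.84/2.320) = 3.167  (gycZ)
log2(33.51/15.15) = 1.145  (luoA)
log2(45.82/378.4) = -3.046  (vjfE)
log2(0.053/0.501) = -3.241  (jdxB)
log2(0.144/0.463) = -1.685  (ordD)
log2(302.2/2397) = -2.988  (ppvA)
gycZ is most strongly upregulated.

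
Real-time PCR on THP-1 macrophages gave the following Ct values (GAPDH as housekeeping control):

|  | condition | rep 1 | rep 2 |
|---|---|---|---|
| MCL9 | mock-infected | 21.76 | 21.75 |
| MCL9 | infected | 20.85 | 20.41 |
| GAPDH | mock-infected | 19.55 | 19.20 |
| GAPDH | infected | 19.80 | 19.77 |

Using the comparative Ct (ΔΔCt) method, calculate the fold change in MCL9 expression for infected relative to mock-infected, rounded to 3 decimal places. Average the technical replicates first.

Mean Ct: MCL9 mock-infected 21.755; MCL9 infected 20.630; GAPDH mock-infected 19.375; GAPDH infected 19.785
ΔCt(mock-infected) = 21.755 − 19.375 = 2.380
ΔCt(infected) = 20.630 − 19.785 = 0.845
ΔΔCt = 0.845 − 2.380 = -1.535
Fold change = 2^(−(-1.535)) = 2^1.535 = 2.8979

2.898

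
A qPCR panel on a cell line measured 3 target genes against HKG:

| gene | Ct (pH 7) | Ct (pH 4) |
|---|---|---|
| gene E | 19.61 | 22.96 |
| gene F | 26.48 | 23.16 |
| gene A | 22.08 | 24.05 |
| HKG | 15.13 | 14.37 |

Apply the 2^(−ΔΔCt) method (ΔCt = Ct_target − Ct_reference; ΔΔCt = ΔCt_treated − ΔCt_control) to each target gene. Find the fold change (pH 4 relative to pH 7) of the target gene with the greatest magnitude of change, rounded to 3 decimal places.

0.058

gene E: ΔΔCt = (22.96−14.37) − (19.61−15.13) = 8.59 − 4.48 = 4.11; fold change = 2^-4.11 = 0.058
gene F: ΔΔCt = (23.16−14.37) − (26.48−15.13) = 8.79 − 11.35 = -2.56; fold change = 2^2.56 = 5.897
gene A: ΔΔCt = (24.05−14.37) − (22.08−15.13) = 9.68 − 6.95 = 2.73; fold change = 2^-2.73 = 0.151
gene E has the largest |ΔΔCt| = 4.11.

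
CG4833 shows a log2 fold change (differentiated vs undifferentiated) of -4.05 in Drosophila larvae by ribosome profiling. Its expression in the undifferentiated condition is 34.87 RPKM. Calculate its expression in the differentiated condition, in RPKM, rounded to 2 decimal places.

Fold change = 2^(-4.05) = 0.0604
differentiated expression = 34.87 × 0.0604 = 2.11

2.11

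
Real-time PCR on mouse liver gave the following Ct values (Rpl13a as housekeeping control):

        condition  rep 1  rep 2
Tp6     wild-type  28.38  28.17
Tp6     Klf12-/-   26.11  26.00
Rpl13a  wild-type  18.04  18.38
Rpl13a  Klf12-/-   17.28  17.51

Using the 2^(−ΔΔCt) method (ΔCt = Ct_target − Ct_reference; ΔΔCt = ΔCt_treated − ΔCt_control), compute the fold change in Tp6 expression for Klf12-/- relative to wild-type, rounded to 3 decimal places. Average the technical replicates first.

2.648

Mean Ct: Tp6 wild-type 28.275; Tp6 Klf12-/- 26.055; Rpl13a wild-type 18.210; Rpl13a Klf12-/- 17.395
ΔCt(wild-type) = 28.275 − 18.210 = 10.065
ΔCt(Klf12-/-) = 26.055 − 17.395 = 8.660
ΔΔCt = 8.660 − 10.065 = -1.405
Fold change = 2^(−(-1.405)) = 2^1.405 = 2.6482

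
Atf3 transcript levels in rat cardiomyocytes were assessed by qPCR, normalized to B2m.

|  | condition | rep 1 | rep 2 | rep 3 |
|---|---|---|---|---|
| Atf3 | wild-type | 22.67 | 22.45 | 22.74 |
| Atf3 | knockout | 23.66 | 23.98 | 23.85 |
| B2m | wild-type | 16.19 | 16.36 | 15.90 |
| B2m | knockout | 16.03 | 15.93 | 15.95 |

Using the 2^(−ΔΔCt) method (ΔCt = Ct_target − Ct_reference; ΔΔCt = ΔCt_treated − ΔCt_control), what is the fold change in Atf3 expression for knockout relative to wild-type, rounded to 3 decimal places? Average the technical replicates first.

Mean Ct: Atf3 wild-type 22.620; Atf3 knockout 23.830; B2m wild-type 16.150; B2m knockout 15.970
ΔCt(wild-type) = 22.620 − 16.150 = 6.470
ΔCt(knockout) = 23.830 − 15.970 = 7.860
ΔΔCt = 7.860 − 6.470 = 1.390
Fold change = 2^(−1.390) = 0.3816

0.382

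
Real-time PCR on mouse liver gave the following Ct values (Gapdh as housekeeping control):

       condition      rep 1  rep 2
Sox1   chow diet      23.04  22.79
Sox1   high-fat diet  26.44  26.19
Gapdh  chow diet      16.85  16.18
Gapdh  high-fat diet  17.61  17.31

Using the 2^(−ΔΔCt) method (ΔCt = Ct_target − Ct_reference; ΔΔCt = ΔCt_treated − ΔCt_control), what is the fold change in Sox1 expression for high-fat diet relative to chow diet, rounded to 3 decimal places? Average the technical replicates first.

0.182

Mean Ct: Sox1 chow diet 22.915; Sox1 high-fat diet 26.315; Gapdh chow diet 16.515; Gapdh high-fat diet 17.460
ΔCt(chow diet) = 22.915 − 16.515 = 6.400
ΔCt(high-fat diet) = 26.315 − 17.460 = 8.855
ΔΔCt = 8.855 − 6.400 = 2.455
Fold change = 2^(−2.455) = 0.1824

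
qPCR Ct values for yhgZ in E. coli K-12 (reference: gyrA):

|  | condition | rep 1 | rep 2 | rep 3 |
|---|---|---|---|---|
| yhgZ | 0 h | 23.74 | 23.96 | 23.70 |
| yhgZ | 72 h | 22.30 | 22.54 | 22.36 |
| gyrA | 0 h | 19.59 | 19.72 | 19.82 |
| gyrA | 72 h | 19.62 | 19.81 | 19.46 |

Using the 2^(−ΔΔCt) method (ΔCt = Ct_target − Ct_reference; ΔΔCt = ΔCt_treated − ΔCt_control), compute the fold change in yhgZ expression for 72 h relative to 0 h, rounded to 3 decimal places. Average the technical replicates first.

2.497

Mean Ct: yhgZ 0 h 23.800; yhgZ 72 h 22.400; gyrA 0 h 19.710; gyrA 72 h 19.630
ΔCt(0 h) = 23.800 − 19.710 = 4.090
ΔCt(72 h) = 22.400 − 19.630 = 2.770
ΔΔCt = 2.770 − 4.090 = -1.320
Fold change = 2^(−(-1.320)) = 2^1.320 = 2.4967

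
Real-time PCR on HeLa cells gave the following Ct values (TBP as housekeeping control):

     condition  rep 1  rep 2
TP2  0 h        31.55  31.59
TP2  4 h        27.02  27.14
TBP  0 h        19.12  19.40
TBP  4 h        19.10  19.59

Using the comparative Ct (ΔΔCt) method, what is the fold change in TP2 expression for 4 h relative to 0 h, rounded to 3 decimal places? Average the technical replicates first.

23.835

Mean Ct: TP2 0 h 31.570; TP2 4 h 27.080; TBP 0 h 19.260; TBP 4 h 19.345
ΔCt(0 h) = 31.570 − 19.260 = 12.310
ΔCt(4 h) = 27.080 − 19.345 = 7.735
ΔΔCt = 7.735 − 12.310 = -4.575
Fold change = 2^(−(-4.575)) = 2^4.575 = 23.8348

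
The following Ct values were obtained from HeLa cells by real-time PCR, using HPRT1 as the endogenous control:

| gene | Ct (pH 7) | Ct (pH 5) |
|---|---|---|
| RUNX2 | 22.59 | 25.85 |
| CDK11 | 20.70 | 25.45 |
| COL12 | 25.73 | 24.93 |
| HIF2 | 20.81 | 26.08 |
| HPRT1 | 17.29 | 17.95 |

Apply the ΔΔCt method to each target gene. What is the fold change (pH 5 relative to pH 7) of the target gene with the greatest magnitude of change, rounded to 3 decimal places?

0.041

RUNX2: ΔΔCt = (25.85−17.95) − (22.59−17.29) = 7.90 − 5.30 = 2.60; fold change = 2^-2.60 = 0.165
CDK11: ΔΔCt = (25.45−17.95) − (20.70−17.29) = 7.50 − 3.41 = 4.09; fold change = 2^-4.09 = 0.059
COL12: ΔΔCt = (24.93−17.95) − (25.73−17.29) = 6.98 − 8.44 = -1.46; fold change = 2^1.46 = 2.751
HIF2: ΔΔCt = (26.08−17.95) − (20.81−17.29) = 8.13 − 3.52 = 4.61; fold change = 2^-4.61 = 0.041
HIF2 has the largest |ΔΔCt| = 4.61.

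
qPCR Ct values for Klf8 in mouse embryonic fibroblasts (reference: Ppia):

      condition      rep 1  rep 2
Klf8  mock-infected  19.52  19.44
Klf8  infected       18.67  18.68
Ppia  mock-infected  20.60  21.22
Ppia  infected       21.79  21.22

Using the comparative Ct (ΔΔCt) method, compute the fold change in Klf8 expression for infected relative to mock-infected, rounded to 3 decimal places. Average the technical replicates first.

Mean Ct: Klf8 mock-infected 19.480; Klf8 infected 18.675; Ppia mock-infected 20.910; Ppia infected 21.505
ΔCt(mock-infected) = 19.480 − 20.910 = -1.430
ΔCt(infected) = 18.675 − 21.505 = -2.830
ΔΔCt = -2.830 − (-1.430) = -1.400
Fold change = 2^(−(-1.400)) = 2^1.400 = 2.6390

2.639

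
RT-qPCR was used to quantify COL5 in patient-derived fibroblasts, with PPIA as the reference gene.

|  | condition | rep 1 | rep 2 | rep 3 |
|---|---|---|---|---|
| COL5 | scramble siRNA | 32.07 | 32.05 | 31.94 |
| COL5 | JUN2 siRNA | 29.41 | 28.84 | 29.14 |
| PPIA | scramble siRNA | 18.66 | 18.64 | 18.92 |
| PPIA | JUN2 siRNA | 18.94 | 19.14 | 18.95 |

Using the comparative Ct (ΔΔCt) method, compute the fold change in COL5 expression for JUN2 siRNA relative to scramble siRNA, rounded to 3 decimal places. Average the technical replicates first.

8.938

Mean Ct: COL5 scramble siRNA 32.020; COL5 JUN2 siRNA 29.130; PPIA scramble siRNA 18.740; PPIA JUN2 siRNA 19.010
ΔCt(scramble siRNA) = 32.020 − 18.740 = 13.280
ΔCt(JUN2 siRNA) = 29.130 − 19.010 = 10.120
ΔΔCt = 10.120 − 13.280 = -3.160
Fold change = 2^(−(-3.160)) = 2^3.160 = 8.9383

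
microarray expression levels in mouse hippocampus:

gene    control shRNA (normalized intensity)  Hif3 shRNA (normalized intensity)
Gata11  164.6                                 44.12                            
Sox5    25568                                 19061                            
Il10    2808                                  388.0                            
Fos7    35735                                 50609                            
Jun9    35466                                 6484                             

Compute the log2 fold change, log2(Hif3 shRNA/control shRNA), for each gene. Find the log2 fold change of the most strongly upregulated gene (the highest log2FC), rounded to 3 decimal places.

log2(44.12/164.6) = -1.899  (Gata11)
log2(19061/25568) = -0.424  (Sox5)
log2(388.0/2808) = -2.855  (Il10)
log2(50609/35735) = 0.502  (Fos7)
log2(6484/35466) = -2.451  (Jun9)
Fos7 is most strongly upregulated.

0.502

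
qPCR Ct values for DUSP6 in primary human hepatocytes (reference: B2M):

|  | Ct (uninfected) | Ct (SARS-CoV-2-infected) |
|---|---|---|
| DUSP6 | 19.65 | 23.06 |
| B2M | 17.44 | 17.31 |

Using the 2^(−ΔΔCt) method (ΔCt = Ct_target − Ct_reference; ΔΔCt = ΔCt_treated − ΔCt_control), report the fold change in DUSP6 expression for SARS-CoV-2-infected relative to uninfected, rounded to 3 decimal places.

0.086

ΔCt(uninfected) = 19.650 − 17.440 = 2.210
ΔCt(SARS-CoV-2-infected) = 23.060 − 17.310 = 5.750
ΔΔCt = 5.750 − 2.210 = 3.540
Fold change = 2^(−3.540) = 0.0860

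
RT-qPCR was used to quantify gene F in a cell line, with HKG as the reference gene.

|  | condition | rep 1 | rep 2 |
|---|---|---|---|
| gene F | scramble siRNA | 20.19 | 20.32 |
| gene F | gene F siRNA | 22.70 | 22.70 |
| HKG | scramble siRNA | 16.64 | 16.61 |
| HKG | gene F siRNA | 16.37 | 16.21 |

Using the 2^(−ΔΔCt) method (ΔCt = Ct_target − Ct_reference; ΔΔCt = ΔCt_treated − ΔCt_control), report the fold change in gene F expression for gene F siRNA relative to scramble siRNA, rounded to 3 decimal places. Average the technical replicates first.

0.146

Mean Ct: gene F scramble siRNA 20.255; gene F gene F siRNA 22.700; HKG scramble siRNA 16.625; HKG gene F siRNA 16.290
ΔCt(scramble siRNA) = 20.255 − 16.625 = 3.630
ΔCt(gene F siRNA) = 22.700 − 16.290 = 6.410
ΔΔCt = 6.410 − 3.630 = 2.780
Fold change = 2^(−2.780) = 0.1456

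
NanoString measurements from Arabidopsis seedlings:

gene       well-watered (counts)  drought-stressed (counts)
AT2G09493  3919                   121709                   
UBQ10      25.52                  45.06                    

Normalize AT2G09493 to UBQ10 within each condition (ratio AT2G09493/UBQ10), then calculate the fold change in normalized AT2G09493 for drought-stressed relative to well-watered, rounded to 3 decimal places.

AT2G09493/UBQ10 (well-watered) = 3919 / 25.52 = 153.57
AT2G09493/UBQ10 (drought-stressed) = 121709 / 45.06 = 2701
Fold change = 2701 / 153.57 = 17.5888

17.589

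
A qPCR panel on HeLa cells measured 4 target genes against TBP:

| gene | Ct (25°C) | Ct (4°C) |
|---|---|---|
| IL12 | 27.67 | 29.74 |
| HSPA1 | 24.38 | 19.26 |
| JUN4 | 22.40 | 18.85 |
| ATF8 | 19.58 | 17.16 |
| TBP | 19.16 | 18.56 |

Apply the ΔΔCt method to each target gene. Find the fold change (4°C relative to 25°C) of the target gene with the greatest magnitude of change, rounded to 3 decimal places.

22.943

IL12: ΔΔCt = (29.74−18.56) − (27.67−19.16) = 11.18 − 8.51 = 2.67; fold change = 2^-2.67 = 0.157
HSPA1: ΔΔCt = (19.26−18.56) − (24.38−19.16) = 0.70 − 5.22 = -4.52; fold change = 2^4.52 = 22.943
JUN4: ΔΔCt = (18.85−18.56) − (22.40−19.16) = 0.29 − 3.24 = -2.95; fold change = 2^2.95 = 7.727
ATF8: ΔΔCt = (17.16−18.56) − (19.58−19.16) = -1.40 − 0.42 = -1.82; fold change = 2^1.82 = 3.531
HSPA1 has the largest |ΔΔCt| = 4.52.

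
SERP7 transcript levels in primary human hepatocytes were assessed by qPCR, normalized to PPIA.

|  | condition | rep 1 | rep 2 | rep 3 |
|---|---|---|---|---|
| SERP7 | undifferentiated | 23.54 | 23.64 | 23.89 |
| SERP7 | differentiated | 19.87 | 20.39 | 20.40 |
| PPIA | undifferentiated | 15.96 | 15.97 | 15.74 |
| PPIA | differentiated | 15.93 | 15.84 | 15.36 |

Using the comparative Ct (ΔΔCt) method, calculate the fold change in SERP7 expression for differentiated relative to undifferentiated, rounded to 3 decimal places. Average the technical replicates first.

9.781

Mean Ct: SERP7 undifferentiated 23.690; SERP7 differentiated 20.220; PPIA undifferentiated 15.890; PPIA differentiated 15.710
ΔCt(undifferentiated) = 23.690 − 15.890 = 7.800
ΔCt(differentiated) = 20.220 − 15.710 = 4.510
ΔΔCt = 4.510 − 7.800 = -3.290
Fold change = 2^(−(-3.290)) = 2^3.290 = 9.7811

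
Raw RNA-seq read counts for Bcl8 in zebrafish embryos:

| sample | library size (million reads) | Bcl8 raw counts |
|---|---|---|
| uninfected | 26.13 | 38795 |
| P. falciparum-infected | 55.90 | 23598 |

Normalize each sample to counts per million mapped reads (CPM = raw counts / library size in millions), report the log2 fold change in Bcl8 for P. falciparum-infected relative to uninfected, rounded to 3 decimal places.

-1.814

CPM(uninfected) = 38795 / 26.13 = 1484.6919
CPM(P. falciparum-infected) = 23598 / 55.90 = 422.1467
Fold change = 422.1467 / 1484.6919 = 0.28433
log2(0.28433) = -1.8143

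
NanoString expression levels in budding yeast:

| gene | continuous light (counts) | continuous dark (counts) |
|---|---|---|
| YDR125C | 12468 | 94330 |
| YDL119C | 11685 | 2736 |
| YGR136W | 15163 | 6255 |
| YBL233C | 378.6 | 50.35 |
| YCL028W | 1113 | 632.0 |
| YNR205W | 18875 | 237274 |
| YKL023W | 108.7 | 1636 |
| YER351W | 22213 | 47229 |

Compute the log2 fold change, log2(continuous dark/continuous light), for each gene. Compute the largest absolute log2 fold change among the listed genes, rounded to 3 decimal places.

3.912

log2(94330/12468) = 2.919  (YDR125C)
log2(2736/11685) = -2.095  (YDL119C)
log2(6255/15163) = -1.277  (YGR136W)
log2(50.35/378.6) = -2.911  (YBL233C)
log2(632.0/1113) = -0.816  (YCL028W)
log2(237274/18875) = 3.652  (YNR205W)
log2(1636/108.7) = 3.912  (YKL023W)
log2(47229/22213) = 1.088  (YER351W)
The largest magnitude belongs to YKL023W.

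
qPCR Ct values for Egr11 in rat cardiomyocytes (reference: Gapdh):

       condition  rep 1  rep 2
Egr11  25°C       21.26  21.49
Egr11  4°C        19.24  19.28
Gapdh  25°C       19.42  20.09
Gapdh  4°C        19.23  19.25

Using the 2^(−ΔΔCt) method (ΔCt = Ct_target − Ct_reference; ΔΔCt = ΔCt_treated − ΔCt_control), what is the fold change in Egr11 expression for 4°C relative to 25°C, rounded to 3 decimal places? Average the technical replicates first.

3.031

Mean Ct: Egr11 25°C 21.375; Egr11 4°C 19.260; Gapdh 25°C 19.755; Gapdh 4°C 19.240
ΔCt(25°C) = 21.375 − 19.755 = 1.620
ΔCt(4°C) = 19.260 − 19.240 = 0.020
ΔΔCt = 0.020 − 1.620 = -1.600
Fold change = 2^(−(-1.600)) = 2^1.600 = 3.0314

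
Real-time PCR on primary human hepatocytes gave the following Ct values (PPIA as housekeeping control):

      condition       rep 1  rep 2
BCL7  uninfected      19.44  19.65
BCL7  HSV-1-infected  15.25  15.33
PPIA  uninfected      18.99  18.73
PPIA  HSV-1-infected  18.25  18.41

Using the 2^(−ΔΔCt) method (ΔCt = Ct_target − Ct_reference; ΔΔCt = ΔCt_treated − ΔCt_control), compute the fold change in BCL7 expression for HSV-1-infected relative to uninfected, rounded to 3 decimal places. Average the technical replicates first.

Mean Ct: BCL7 uninfected 19.545; BCL7 HSV-1-infected 15.290; PPIA uninfected 18.860; PPIA HSV-1-infected 18.330
ΔCt(uninfected) = 19.545 − 18.860 = 0.685
ΔCt(HSV-1-infected) = 15.290 − 18.330 = -3.040
ΔΔCt = -3.040 − 0.685 = -3.725
Fold change = 2^(−(-3.725)) = 2^3.725 = 13.2232

13.223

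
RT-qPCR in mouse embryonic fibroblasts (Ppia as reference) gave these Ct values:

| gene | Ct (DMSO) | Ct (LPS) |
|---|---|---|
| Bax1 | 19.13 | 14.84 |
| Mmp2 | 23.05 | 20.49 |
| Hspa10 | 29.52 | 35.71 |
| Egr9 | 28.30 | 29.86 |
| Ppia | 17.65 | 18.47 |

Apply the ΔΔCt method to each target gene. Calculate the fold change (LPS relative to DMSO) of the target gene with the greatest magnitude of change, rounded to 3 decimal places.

Bax1: ΔΔCt = (14.84−18.47) − (19.13−17.65) = -3.63 − 1.48 = -5.11; fold change = 2^5.11 = 34.535
Mmp2: ΔΔCt = (20.49−18.47) − (23.05−17.65) = 2.02 − 5.40 = -3.38; fold change = 2^3.38 = 10.411
Hspa10: ΔΔCt = (35.71−18.47) − (29.52−17.65) = 17.24 − 11.87 = 5.37; fold change = 2^-5.37 = 0.024
Egr9: ΔΔCt = (29.86−18.47) − (28.30−17.65) = 11.39 − 10.65 = 0.74; fold change = 2^-0.74 = 0.599
Hspa10 has the largest |ΔΔCt| = 5.37.

0.024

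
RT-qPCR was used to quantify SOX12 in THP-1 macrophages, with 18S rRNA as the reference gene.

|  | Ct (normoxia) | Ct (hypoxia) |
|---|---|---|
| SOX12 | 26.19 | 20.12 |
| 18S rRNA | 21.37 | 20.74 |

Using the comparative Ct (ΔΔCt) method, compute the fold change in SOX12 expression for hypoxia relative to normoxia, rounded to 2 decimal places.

43.41

ΔCt(normoxia) = 26.190 − 21.370 = 4.820
ΔCt(hypoxia) = 20.120 − 20.740 = -0.620
ΔΔCt = -0.620 − 4.820 = -5.440
Fold change = 2^(−(-5.440)) = 2^5.440 = 43.411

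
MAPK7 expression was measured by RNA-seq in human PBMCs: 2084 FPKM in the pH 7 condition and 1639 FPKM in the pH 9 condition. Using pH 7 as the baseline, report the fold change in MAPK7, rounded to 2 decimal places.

0.79

Fold change = 1639 / 2084 = 0.786
MAPK7 is downregulated.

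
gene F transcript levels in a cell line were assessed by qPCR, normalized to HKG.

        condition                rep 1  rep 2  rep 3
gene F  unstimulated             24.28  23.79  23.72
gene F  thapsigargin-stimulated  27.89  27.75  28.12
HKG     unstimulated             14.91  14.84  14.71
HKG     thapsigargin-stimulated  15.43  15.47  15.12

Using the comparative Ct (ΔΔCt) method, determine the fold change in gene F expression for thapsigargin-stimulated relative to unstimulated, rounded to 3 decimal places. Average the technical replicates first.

Mean Ct: gene F unstimulated 23.930; gene F thapsigargin-stimulated 27.920; HKG unstimulated 14.820; HKG thapsigargin-stimulated 15.340
ΔCt(unstimulated) = 23.930 − 14.820 = 9.110
ΔCt(thapsigargin-stimulated) = 27.920 − 15.340 = 12.580
ΔΔCt = 12.580 − 9.110 = 3.470
Fold change = 2^(−3.470) = 0.0902

0.090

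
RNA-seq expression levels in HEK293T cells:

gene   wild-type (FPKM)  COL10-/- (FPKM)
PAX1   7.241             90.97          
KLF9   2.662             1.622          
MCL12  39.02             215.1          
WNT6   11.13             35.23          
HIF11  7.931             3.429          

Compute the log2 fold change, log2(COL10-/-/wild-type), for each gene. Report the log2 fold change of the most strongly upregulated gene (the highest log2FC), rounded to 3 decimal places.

log2(90.97/7.241) = 3.651  (PAX1)
log2(1.622/2.662) = -0.715  (KLF9)
log2(215.1/39.02) = 2.463  (MCL12)
log2(35.23/11.13) = 1.662  (WNT6)
log2(3.429/7.931) = -1.210  (HIF11)
PAX1 is most strongly upregulated.

3.651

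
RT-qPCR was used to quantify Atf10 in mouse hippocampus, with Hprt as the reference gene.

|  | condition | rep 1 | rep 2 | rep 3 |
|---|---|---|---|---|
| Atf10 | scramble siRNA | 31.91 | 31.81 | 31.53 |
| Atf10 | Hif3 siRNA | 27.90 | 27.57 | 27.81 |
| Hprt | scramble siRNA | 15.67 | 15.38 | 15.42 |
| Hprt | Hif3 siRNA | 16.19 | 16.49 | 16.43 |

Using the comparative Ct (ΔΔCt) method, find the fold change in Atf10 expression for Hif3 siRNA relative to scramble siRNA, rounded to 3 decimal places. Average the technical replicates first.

29.243

Mean Ct: Atf10 scramble siRNA 31.750; Atf10 Hif3 siRNA 27.760; Hprt scramble siRNA 15.490; Hprt Hif3 siRNA 16.370
ΔCt(scramble siRNA) = 31.750 − 15.490 = 16.260
ΔCt(Hif3 siRNA) = 27.760 − 16.370 = 11.390
ΔΔCt = 11.390 − 16.260 = -4.870
Fold change = 2^(−(-4.870)) = 2^4.870 = 29.2426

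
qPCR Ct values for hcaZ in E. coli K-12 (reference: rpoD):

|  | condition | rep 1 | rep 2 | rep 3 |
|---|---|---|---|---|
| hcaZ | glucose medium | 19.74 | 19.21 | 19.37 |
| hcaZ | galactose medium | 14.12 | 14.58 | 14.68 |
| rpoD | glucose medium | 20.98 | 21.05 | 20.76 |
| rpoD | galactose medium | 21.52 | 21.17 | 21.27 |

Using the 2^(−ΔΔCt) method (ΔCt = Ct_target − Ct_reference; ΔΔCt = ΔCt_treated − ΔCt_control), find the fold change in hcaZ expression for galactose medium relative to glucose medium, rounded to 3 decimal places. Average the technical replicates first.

Mean Ct: hcaZ glucose medium 19.440; hcaZ galactose medium 14.460; rpoD glucose medium 20.930; rpoD galactose medium 21.320
ΔCt(glucose medium) = 19.440 − 20.930 = -1.490
ΔCt(galactose medium) = 14.460 − 21.320 = -6.860
ΔΔCt = -6.860 − (-1.490) = -5.370
Fold change = 2^(−(-5.370)) = 2^5.370 = 41.3553

41.355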